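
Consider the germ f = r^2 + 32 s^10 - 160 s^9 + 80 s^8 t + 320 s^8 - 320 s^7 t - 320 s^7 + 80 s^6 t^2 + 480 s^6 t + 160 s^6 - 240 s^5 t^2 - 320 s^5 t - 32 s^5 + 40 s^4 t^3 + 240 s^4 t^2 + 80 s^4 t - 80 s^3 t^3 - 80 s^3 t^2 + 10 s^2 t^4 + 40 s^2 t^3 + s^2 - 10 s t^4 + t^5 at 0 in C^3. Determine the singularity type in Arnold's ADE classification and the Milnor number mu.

The Hessian of f at 0 has rank 2. Corank 1: A-series; mu = 4 gives A_4.

Type A4, Milnor number mu = 4.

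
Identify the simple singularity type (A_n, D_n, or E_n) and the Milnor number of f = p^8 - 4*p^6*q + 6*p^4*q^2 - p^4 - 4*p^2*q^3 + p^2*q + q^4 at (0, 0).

Type D_5, Milnor number mu = 5.

The Hessian of f at 0 has rank 0. Corank 2; j^3 = p^2*q has shape L^2 M (L != M), so D-series; mu = 5 gives D_5.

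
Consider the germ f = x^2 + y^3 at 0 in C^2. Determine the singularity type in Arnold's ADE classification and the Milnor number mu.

Type A_{2}, Milnor number mu = 2.

The Hessian of f at 0 is [[2, 0], [0, 0]] with rank 1, so corank 1. A Groebner basis of the Jacobian ideal J(f) in C{x,y} is {y^2, x}; counting standard monomials gives mu = 2. Corank 1: A-series; mu = 2 gives A_2.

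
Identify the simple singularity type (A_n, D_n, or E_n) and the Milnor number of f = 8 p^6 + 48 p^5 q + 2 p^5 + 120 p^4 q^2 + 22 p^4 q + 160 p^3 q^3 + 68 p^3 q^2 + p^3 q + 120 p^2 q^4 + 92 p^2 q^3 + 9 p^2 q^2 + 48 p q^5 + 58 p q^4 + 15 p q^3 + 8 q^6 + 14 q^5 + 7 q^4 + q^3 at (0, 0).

The Hessian of f at 0 is [[0, 0], [0, 0]] with rank 0, so corank 2. A Groebner basis of the Jacobian ideal J(f) in C{p,q} is {p^3 + 51*p*q^2 + 3*q^2, p^2*q - 4*p*q^2, q^3}; counting standard monomials gives mu = 7. Corank 2; j^3 = q^3 is a perfect cube, so E-series; the 4-jet and mu = 7 give E_7.

Type E_{7}, Milnor number mu = 7.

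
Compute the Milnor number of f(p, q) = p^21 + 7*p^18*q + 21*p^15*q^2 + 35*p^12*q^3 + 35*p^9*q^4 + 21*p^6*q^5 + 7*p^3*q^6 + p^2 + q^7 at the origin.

6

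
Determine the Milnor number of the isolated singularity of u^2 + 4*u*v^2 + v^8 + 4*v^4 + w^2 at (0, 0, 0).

7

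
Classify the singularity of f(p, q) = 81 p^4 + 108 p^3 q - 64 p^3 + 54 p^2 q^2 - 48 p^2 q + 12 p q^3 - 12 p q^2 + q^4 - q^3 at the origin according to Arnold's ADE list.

E_6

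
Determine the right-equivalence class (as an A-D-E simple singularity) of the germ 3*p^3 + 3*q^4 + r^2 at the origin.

E6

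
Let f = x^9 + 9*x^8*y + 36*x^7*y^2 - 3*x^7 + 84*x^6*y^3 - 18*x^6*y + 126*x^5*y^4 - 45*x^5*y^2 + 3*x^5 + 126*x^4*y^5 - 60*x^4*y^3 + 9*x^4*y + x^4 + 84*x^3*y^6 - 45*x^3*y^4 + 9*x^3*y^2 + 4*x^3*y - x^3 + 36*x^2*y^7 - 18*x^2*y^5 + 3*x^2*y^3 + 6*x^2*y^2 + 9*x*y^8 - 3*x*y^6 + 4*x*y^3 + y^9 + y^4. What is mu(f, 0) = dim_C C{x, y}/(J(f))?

The Hessian of f at 0 has rank 0. Corank 2; j^3 = -x^3 is a perfect cube, so E-series; the 4-jet and mu = 6 give E_6.

6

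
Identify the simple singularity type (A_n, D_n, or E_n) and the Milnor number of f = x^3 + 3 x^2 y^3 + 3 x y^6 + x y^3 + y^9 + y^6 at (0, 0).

The Hessian of f at 0 is [[0, 0], [0, 0]] with rank 0, so corank 2. A Groebner basis of the Jacobian ideal J(f) in C{x,y} is {x^3, x*y^2, 3*x^2 + y^3}; counting standard monomials gives mu = 7. Corank 2; j^3 = x^3 is a perfect cube, so E-series; the 4-jet and mu = 7 give E_7.

Type E_7, Milnor number mu = 7.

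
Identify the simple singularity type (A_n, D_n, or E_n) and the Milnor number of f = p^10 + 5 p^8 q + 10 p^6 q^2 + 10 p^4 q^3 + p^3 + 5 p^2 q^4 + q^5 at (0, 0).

Type E8, Milnor number mu = 8.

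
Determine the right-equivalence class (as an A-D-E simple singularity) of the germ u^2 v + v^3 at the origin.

D_{4}

The Hessian of f at 0 has rank 0. Corank 2; j^3 = v*(u^2 + v^2) splits into three distinct lines over C (the quadratic factor has nonzero discriminant), so D_4.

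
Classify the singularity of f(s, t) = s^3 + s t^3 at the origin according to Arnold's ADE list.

E7

The Hessian of f at 0 is [[0, 0], [0, 0]] with rank 0, so corank 2. A Groebner basis of the Jacobian ideal J(f) in C{s,t} is {s^3, s*t^2, 3*s^2 + t^3}; counting standard monomials gives mu = 7. Corank 2; j^3 = s^3 is a perfect cube, so E-series; the 4-jet and mu = 7 give E_7.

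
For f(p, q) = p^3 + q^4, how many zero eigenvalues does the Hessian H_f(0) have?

The Hessian at 0 is [[0, 0], [0, 0]] of rank 0; hence corank 2.

2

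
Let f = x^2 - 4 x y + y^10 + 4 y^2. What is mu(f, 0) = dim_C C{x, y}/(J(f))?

9

The Hessian of f at 0 has rank 1. Corank 1: A-series; mu = 9 gives A_9.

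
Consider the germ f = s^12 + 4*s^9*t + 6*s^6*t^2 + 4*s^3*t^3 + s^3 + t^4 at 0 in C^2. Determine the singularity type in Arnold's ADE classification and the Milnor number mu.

Type E6, Milnor number mu = 6.

The Hessian of f at 0 has rank 0. Corank 2; j^3 = s^3 is a perfect cube, so E-series; the 4-jet and mu = 6 give E_6.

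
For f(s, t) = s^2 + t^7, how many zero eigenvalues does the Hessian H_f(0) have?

Hessian at 0 has rank 1.

1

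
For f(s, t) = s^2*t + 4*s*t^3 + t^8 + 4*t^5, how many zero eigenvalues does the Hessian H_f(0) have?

Hessian at 0 has rank 0.

2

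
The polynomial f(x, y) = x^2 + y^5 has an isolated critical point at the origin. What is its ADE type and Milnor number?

Type A4, Milnor number mu = 4.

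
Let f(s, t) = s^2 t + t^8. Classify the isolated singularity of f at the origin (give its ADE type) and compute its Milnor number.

Type D_{9}, Milnor number mu = 9.

The Hessian of f at 0 has rank 0. Corank 2; j^3 = s^2*t has shape L^2 M (L != M), so D-series; mu = 9 gives D_9.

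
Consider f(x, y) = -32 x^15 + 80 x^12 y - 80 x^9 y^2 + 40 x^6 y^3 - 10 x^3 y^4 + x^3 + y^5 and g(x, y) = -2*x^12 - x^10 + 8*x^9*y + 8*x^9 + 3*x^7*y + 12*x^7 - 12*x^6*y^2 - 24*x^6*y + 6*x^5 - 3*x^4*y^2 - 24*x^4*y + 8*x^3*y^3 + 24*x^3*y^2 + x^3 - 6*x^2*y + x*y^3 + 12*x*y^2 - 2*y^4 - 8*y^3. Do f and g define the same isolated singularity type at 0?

The Hessian of f at 0 is [[0, 0], [0, 0]] with rank 0, so corank 2. A Groebner basis of the Jacobian ideal J(f) in C{x,y} is {y^4, x^2}; counting standard monomials gives mu = 8. Corank 2; j^3 = x^3 is a perfect cube, so E-series; the 5-jet and mu = 8 give E_8. The Hessian of g at 0 is [[0, 0], [0, 0]] with rank 0, so corank 2. A Groebner basis of the Jacobian ideal J(g) in C{x,y} is {x^3 - 6*x^2*y - 48*x^2 + 192*x*y - 192*y^2, 6*x^2 + x*y^2 - 24*x*y + 24*y^2, 3*x^2 - 12*x*y + y^3 + 12*y^2}; counting standard monomials gives mu = 7. Corank 2; j^3 = (x - 2*y)^3 is a perfect cube, so E-series; the 4-jet and mu = 7 give E_7. f is E_8 but g is E_7, hence not right-equivalent.

No.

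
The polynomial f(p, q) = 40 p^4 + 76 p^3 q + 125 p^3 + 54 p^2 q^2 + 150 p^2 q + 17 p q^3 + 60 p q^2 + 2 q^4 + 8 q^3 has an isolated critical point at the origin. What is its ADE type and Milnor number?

Type E_{7}, Milnor number mu = 7.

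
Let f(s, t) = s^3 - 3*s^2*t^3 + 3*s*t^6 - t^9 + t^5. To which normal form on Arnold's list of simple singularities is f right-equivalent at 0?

The Hessian of f at 0 is [[0, 0], [0, 0]] with rank 0, so corank 2. A Groebner basis of the Jacobian ideal J(f) in C{s,t} is {-s^2/2 + s*t^3, t^4, s^3, s^2*t}; counting standard monomials gives mu = 8. Corank 2; j^3 = s^3 is a perfect cube, so E-series; the 5-jet and mu = 8 give E_8.

E8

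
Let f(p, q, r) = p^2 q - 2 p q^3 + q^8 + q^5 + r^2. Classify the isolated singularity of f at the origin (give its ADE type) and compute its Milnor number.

The Hessian of f at 0 has rank 1. Corank 2; j^3 = p^2*q has shape L^2 M (L != M), so D-series; mu = 9 gives D_9.

Type D_{9}, Milnor number mu = 9.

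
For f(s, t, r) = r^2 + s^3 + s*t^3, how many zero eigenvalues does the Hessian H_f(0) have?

2

The Hessian at 0 is [[0, 0, 0], [0, 0, 0], [0, 0, 2]] of rank 1; hence corank 2.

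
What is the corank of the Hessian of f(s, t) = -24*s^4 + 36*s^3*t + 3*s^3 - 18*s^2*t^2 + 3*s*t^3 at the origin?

2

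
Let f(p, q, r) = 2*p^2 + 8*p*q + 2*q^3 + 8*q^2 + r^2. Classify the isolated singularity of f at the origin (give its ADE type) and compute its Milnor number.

The Hessian of f at 0 is [[4, 8, 0], [8, 16, 0], [0, 0, 2]] with rank 2, so corank 1. A Groebner basis of the Jacobian ideal J(f) in C{p,q,r} is {q^2, p + 2*q, r}; counting standard monomials gives mu = 2. Corank 1: A-series; mu = 2 gives A_2.

Type A_2, Milnor number mu = 2.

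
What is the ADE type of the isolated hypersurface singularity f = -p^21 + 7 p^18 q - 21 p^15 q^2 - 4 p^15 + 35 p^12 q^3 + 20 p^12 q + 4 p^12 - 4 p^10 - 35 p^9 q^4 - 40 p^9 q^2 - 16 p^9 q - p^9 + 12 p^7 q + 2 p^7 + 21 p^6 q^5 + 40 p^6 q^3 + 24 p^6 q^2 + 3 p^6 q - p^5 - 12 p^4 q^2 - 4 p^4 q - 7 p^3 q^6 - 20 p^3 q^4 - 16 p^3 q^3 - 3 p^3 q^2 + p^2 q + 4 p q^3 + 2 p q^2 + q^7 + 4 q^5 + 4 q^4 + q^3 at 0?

The Hessian of f at 0 is [[0, 0], [0, 0]] with rank 0, so corank 2. A Groebner basis of the Jacobian ideal J(f) in C{p,q} is {-89*p^2/65 + p*q^3 - 196*p*q^2/65 - 207*p*q/65 - 254*q^3/65 - 118*q^2/65, 61*p^2/130 + 92*p*q^2/65 + 64*p*q/65 + q^4 + 98*q^3/65 + 67*q^2/130, p^3 - 218*p^2/65 - 567*p*q^2/65 - 564*p*q/65 - 758*q^3/65 - 346*q^2/65, p^2*q + 98*p^2/65 + 302*p*q^2/65 + 244*p*q/65 + 333*q^3/65 + 146*q^2/65}; counting standard monomials gives mu = 8. Corank 2; j^3 = q*(p + q)^2 has shape L^2 M (L != M), so D-series; mu = 8 gives D_8.

D8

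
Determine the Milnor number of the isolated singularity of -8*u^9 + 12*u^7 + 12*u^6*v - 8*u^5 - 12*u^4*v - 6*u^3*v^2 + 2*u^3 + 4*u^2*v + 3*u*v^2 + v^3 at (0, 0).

4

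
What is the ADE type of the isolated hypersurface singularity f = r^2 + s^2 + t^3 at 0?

A_2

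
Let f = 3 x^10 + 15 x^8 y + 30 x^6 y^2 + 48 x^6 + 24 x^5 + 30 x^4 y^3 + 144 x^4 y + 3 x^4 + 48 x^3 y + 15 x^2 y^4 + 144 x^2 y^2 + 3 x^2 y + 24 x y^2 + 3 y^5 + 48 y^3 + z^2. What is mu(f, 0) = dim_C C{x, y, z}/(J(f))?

6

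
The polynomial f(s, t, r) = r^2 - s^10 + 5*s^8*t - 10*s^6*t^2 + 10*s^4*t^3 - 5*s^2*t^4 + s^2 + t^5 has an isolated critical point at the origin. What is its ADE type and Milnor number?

Type A4, Milnor number mu = 4.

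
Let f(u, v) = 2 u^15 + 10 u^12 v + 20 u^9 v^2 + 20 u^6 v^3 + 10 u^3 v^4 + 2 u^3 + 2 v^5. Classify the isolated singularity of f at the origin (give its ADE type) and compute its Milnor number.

The Hessian of f at 0 is [[0, 0], [0, 0]] with rank 0, so corank 2. A Groebner basis of the Jacobian ideal J(f) in C{u,v} is {v^4, u^2}; counting standard monomials gives mu = 8. Corank 2; j^3 = 2*u^3 is a perfect cube, so E-series; the 5-jet and mu = 8 give E_8.

Type E_8, Milnor number mu = 8.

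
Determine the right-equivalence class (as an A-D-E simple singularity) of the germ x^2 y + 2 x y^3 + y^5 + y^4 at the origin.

D_{5}

The Hessian of f at 0 has rank 0. Corank 2; j^3 = x^2*y has shape L^2 M (L != M), so D-series; mu = 5 gives D_5.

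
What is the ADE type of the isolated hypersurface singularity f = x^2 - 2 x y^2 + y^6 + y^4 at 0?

The Hessian of f at 0 is [[2, 0], [0, 0]] with rank 1, so corank 1. A Groebner basis of the Jacobian ideal J(f) in C{x,y} is {x^3, x^2*y, -x + y^2}; counting standard monomials gives mu = 5. Corank 1: A-series; mu = 5 gives A_5.

A5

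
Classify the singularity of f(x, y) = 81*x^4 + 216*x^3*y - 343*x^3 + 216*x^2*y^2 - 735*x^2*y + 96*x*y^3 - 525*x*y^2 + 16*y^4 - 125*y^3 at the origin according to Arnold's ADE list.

E_6

The Hessian of f at 0 has rank 0. Corank 2; j^3 = -(7*x + 5*y)^3 is a perfect cube, so E-series; the 4-jet and mu = 6 give E_6.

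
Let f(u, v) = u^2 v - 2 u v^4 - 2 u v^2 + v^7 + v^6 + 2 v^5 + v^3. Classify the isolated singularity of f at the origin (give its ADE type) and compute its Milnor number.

The Hessian of f at 0 is [[0, 0], [0, 0]] with rank 0, so corank 2. A Groebner basis of the Jacobian ideal J(f) in C{u,v} is {-u*v + v^4 + v^2, u^3 + u^2/2 - u*v - v^3 + v^2/2, u^2*v + u^2/3 - 2*u*v/3 - v^3 + v^2/3, u^2/6 + u*v^2 - u*v/3 - v^3 + v^2/6}; counting standard monomials gives mu = 7. Corank 2; j^3 = v*(u - v)^2 has shape L^2 M (L != M), so D-series; mu = 7 gives D_7.

Type D_{7}, Milnor number mu = 7.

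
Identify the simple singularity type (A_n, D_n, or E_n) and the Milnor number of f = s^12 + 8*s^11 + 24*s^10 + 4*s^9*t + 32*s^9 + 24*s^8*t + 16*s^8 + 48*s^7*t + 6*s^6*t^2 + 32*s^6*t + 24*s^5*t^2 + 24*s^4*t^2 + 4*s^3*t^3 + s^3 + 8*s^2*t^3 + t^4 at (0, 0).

Type E_6, Milnor number mu = 6.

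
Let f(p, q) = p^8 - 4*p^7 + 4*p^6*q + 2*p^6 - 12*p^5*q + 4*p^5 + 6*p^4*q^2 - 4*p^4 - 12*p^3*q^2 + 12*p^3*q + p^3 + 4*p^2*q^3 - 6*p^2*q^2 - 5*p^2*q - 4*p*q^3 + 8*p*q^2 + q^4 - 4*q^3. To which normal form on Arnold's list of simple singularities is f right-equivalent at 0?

D5

The Hessian of f at 0 has rank 0. Corank 2; j^3 = (p - 2*q)^2*(p - q) has shape L^2 M (L != M), so D-series; mu = 5 gives D_5.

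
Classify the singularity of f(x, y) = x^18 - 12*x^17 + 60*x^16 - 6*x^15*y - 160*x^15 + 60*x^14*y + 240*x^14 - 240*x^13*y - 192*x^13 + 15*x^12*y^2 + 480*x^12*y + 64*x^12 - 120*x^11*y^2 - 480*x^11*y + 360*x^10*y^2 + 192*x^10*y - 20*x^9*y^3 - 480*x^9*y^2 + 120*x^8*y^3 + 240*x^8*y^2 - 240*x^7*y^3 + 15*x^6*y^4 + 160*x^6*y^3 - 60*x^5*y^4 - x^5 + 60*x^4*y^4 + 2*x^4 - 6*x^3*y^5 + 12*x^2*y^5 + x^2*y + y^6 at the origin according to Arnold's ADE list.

The Hessian of f at 0 has rank 0. Corank 2; j^3 = x^2*y has shape L^2 M (L != M), so D-series; mu = 7 gives D_7.

D_{7}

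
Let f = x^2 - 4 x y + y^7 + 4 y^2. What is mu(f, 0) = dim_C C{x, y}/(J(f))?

The Hessian of f at 0 has rank 1. Corank 1: A-series; mu = 6 gives A_6.

6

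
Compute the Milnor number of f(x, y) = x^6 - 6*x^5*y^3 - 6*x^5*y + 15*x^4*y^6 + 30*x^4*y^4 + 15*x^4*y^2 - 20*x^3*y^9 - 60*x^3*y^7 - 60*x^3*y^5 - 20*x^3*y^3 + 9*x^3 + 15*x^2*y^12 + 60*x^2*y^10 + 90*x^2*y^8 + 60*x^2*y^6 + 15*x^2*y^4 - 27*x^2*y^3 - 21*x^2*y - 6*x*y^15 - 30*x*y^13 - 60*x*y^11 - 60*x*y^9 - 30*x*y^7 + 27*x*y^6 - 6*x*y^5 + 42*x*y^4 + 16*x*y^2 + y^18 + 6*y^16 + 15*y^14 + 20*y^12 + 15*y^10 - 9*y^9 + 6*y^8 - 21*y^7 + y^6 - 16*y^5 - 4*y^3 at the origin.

7

The Hessian of f at 0 has rank 0. Corank 2; j^3 = (x - y)*(3*x - 2*y)^2 has shape L^2 M (L != M), so D-series; mu = 7 gives D_7.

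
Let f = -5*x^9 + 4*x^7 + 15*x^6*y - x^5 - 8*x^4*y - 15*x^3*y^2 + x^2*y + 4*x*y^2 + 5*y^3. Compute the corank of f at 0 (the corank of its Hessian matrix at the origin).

2

Hessian at 0 has rank 0.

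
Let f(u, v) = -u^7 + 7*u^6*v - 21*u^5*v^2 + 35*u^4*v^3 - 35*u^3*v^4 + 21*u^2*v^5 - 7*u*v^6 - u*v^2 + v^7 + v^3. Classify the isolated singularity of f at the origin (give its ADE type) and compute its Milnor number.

Type D_{8}, Milnor number mu = 8.

The Hessian of f at 0 has rank 0. Corank 2; j^3 = -v^2*(u - v) has shape L^2 M (L != M), so D-series; mu = 8 gives D_8.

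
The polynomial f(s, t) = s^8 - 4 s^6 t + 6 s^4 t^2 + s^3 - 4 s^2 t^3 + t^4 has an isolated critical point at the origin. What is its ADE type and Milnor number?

Type E_{6}, Milnor number mu = 6.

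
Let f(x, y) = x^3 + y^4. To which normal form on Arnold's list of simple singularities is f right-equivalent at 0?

The Hessian of f at 0 has rank 0. Corank 2; j^3 = x^3 is a perfect cube, so E-series; the 4-jet and mu = 6 give E_6.

E6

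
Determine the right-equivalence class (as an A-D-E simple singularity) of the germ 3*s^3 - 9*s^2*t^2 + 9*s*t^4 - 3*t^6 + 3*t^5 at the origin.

The Hessian of f at 0 is [[0, 0], [0, 0]] with rank 0, so corank 2. A Groebner basis of the Jacobian ideal J(f) in C{s,t} is {t^4, s^3, -s^2/2 + s*t^2}; counting standard monomials gives mu = 8. Corank 2; j^3 = 3*s^3 is a perfect cube, so E-series; the 5-jet and mu = 8 give E_8.

E_8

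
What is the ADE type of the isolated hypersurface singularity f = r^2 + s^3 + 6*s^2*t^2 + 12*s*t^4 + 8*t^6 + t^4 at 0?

E_{6}

The Hessian of f at 0 is [[0, 0, 0], [0, 0, 0], [0, 0, 2]] with rank 1, so corank 2. A Groebner basis of the Jacobian ideal J(f) in C{s,t,r} is {s^3, s^2*t, s^2/4 + s*t^2, t^3, r}; counting standard monomials gives mu = 6. Corank 2; j^3 = s^3 is a perfect cube, so E-series; the 4-jet and mu = 6 give E_6.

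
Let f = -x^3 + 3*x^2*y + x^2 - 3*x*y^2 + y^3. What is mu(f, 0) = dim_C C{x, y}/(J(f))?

2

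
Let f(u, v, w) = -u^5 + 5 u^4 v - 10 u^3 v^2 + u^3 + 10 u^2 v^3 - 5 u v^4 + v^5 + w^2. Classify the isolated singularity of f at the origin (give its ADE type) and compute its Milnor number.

Type E_8, Milnor number mu = 8.

The Hessian of f at 0 has rank 1. Corank 2; j^3 = u^3 is a perfect cube, so E-series; the 5-jet and mu = 8 give E_8.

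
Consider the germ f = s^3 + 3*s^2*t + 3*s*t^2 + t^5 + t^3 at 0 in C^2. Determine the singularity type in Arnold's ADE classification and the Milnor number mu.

Type E8, Milnor number mu = 8.

The Hessian of f at 0 has rank 0. Corank 2; j^3 = (s + t)^3 is a perfect cube, so E-series; the 5-jet and mu = 8 give E_8.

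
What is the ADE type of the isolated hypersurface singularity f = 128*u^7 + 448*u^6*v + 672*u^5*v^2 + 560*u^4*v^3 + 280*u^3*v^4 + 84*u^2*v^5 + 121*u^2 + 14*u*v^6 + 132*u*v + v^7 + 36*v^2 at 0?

A_{6}

The Hessian of f at 0 is [[242, 132], [132, 72]] with rank 1, so corank 1. A Groebner basis of the Jacobian ideal J(f) in C{u,v} is {v^6, u + 6*v/11}; counting standard monomials gives mu = 6. Corank 1: A-series; mu = 6 gives A_6.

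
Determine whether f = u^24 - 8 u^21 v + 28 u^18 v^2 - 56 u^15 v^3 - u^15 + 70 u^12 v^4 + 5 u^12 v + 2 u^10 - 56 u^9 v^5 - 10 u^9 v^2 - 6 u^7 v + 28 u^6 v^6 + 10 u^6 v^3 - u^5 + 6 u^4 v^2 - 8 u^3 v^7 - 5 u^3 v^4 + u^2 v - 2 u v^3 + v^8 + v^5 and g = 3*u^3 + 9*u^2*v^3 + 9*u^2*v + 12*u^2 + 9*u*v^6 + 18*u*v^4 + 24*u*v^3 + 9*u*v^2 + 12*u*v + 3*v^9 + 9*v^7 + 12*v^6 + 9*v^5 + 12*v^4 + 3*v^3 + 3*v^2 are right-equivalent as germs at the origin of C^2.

No.

The Hessian of f at 0 is [[0, 0], [0, 0]] with rank 0, so corank 2. A Groebner basis of the Jacobian ideal J(f) in C{u,v} is {u^4, u^3*v + u^2/8 - u*v^2/8, -u^3 + u^2*v^2, -u*v + v^3}; counting standard monomials gives mu = 9. Corank 2; j^3 = u^2*v has shape L^2 M (L != M), so D-series; mu = 9 gives D_9. The Hessian of g at 0 is [[24, 12], [12, 6]] with rank 1, so corank 1. A Groebner basis of the Jacobian ideal J(g) in C{u,v} is {v^2, u + v/2}; counting standard monomials gives mu = 2. Corank 1: A-series; mu = 2 gives A_2. f is D_9 but g is A_2, hence not right-equivalent.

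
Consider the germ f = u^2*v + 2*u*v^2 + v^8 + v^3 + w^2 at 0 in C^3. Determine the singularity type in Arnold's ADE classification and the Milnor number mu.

Type D_{9}, Milnor number mu = 9.

The Hessian of f at 0 has rank 1. Corank 2; j^3 = v*(u + v)^2 has shape L^2 M (L != M), so D-series; mu = 9 gives D_9.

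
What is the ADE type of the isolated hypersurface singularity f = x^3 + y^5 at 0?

The Hessian of f at 0 has rank 0. Corank 2; j^3 = x^3 is a perfect cube, so E-series; the 5-jet and mu = 8 give E_8.

E8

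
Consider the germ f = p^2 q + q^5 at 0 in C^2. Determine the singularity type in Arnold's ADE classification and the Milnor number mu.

The Hessian of f at 0 has rank 0. Corank 2; j^3 = p^2*q has shape L^2 M (L != M), so D-series; mu = 6 gives D_6.

Type D_6, Milnor number mu = 6.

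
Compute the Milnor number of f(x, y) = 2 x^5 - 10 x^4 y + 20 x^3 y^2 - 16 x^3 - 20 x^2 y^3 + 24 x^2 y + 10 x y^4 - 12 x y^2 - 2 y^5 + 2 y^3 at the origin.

8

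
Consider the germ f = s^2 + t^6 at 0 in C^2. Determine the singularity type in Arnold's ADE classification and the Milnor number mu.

Type A_5, Milnor number mu = 5.

The Hessian of f at 0 is [[2, 0], [0, 0]] with rank 1, so corank 1. A Groebner basis of the Jacobian ideal J(f) in C{s,t} is {t^5, s}; counting standard monomials gives mu = 5. Corank 1: A-series; mu = 5 gives A_5.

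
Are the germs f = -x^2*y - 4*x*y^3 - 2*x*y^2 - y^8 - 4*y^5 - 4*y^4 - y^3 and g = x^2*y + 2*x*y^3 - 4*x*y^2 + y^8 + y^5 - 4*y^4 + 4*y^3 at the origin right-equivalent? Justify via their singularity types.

The Hessian of f at 0 has rank 0. Corank 2; j^3 = -y*(x + y)^2 has shape L^2 M (L != M), so D-series; mu = 9 gives D_9. The Hessian of g at 0 has rank 0. Corank 2; j^3 = y*(x - 2*y)^2 has shape L^2 M (L != M), so D-series; mu = 9 gives D_9. Both have type D_9, hence right-equivalent.

Yes.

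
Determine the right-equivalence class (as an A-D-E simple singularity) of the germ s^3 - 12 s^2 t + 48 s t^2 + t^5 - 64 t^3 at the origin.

The Hessian of f at 0 is [[0, 0], [0, 0]] with rank 0, so corank 2. A Groebner basis of the Jacobian ideal J(f) in C{s,t} is {t^4, s^2 - 8*s*t + 16*t^2}; counting standard monomials gives mu = 8. Corank 2; j^3 = (s - 4*t)^3 is a perfect cube, so E-series; the 5-jet and mu = 8 give E_8.

E8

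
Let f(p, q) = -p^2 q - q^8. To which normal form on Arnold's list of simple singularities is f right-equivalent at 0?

The Hessian of f at 0 has rank 0. Corank 2; j^3 = -p^2*q has shape L^2 M (L != M), so D-series; mu = 9 gives D_9.

D_9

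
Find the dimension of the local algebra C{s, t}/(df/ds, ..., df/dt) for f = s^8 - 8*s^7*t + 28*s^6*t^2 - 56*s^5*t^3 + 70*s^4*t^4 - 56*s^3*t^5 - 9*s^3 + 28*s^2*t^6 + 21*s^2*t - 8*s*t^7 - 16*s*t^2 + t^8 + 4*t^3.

9

The Hessian of f at 0 has rank 0. Corank 2; j^3 = -(s - t)*(3*s - 2*t)^2 has shape L^2 M (L != M), so D-series; mu = 9 gives D_9.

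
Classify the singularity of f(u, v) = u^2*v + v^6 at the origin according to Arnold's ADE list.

The Hessian of f at 0 has rank 0. Corank 2; j^3 = u^2*v has shape L^2 M (L != M), so D-series; mu = 7 gives D_7.

D7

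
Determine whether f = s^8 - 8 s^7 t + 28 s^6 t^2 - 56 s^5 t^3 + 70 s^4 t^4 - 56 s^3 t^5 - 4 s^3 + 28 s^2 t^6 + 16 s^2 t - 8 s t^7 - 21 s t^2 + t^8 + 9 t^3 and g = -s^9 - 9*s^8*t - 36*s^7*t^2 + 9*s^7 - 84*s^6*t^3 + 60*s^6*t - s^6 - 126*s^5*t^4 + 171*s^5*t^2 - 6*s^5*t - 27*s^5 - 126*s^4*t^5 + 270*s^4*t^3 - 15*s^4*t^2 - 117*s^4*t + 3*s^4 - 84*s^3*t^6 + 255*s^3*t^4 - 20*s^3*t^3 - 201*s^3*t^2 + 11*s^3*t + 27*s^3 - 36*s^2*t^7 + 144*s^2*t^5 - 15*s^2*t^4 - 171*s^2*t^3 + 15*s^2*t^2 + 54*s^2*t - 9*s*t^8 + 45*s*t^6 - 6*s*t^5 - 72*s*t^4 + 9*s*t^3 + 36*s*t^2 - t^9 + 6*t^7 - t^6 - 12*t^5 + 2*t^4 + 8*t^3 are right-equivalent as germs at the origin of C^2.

No.

The Hessian of f at 0 is [[0, 0], [0, 0]] with rank 0, so corank 2. A Groebner basis of the Jacobian ideal J(f) in C{s,t} is {32*s*t + t^7 - 48*t^2, s*t^2 - 3*t^3/2, s^2 - 5*s*t/2 + 3*t^2/2}; counting standard monomials gives mu = 9. Corank 2; j^3 = -(s - t)*(2*s - 3*t)^2 has shape L^2 M (L != M), so D-series; mu = 9 gives D_9. The Hessian of g at 0 is [[0, 0], [0, 0]] with rank 0, so corank 2. A Groebner basis of the Jacobian ideal J(g) in C{s,t} is {19683*s^2 + 26244*s*t + t^4 + 27*t^3 + 8748*t^2, s^3 + 270*s^2 + 360*s*t + 2*t^3/3 + 120*t^2, s^2*t - 243*s^2 - 324*s*t - 7*t^3/9 - 108*t^2, 162*s^2 + s*t^2 + 216*s*t + 8*t^3/9 + 72*t^2}; counting standard monomials gives mu = 7. Corank 2; j^3 = (3*s + 2*t)^3 is a perfect cube, so E-series; the 4-jet and mu = 7 give E_7. f is D_9 but g is E_7, hence not right-equivalent.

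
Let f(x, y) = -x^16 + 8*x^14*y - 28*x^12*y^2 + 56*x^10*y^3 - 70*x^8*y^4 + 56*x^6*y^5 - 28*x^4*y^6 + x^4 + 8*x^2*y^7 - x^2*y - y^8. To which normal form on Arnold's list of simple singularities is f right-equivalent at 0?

The Hessian of f at 0 has rank 0. Corank 2; j^3 = -x^2*y has shape L^2 M (L != M), so D-series; mu = 9 gives D_9.

D_{9}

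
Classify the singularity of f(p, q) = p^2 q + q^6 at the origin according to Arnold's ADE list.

D7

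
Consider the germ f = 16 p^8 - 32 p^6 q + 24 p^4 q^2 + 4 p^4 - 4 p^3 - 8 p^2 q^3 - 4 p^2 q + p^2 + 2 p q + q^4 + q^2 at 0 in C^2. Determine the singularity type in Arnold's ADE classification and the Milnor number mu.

The Hessian of f at 0 has rank 1. Corank 1: A-series; mu = 3 gives A_3.

Type A_3, Milnor number mu = 3.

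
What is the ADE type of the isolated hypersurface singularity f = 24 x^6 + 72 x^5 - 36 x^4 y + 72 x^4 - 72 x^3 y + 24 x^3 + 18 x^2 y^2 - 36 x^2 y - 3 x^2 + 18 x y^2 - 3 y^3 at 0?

A_{2}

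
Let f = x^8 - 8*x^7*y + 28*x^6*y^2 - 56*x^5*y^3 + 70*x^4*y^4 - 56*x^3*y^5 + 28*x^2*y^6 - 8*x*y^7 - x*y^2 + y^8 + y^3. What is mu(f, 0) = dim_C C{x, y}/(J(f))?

The Hessian of f at 0 has rank 0. Corank 2; j^3 = -y^2*(x - y) has shape L^2 M (L != M), so D-series; mu = 9 gives D_9.

9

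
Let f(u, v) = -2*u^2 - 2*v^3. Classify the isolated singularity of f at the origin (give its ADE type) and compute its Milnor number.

Type A_{2}, Milnor number mu = 2.

The Hessian of f at 0 has rank 1. Corank 1: A-series; mu = 2 gives A_2.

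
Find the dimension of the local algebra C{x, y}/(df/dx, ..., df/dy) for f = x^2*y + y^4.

The Hessian of f at 0 is [[0, 0], [0, 0]] with rank 0, so corank 2. A Groebner basis of the Jacobian ideal J(f) in C{x,y} is {x^3, x^2/4 + y^3, x*y}; counting standard monomials gives mu = 5. Corank 2; j^3 = x^2*y has shape L^2 M (L != M), so D-series; mu = 5 gives D_5.

5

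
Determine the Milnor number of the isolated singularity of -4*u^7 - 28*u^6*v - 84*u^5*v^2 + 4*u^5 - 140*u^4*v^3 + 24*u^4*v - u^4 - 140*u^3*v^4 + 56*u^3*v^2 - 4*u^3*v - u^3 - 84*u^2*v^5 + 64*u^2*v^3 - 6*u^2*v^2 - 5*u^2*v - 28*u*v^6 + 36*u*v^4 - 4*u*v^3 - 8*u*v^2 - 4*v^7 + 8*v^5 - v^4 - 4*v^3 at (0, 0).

The Hessian of f at 0 is [[0, 0], [0, 0]] with rank 0, so corank 2. A Groebner basis of the Jacobian ideal J(f) in C{u,v} is {u*v^2 + u*v/2 + v^2, -u*v/4 + v^3 - v^2/2, u^2 + 3*u*v + 2*v^2}; counting standard monomials gives mu = 5. Corank 2; j^3 = -(u + v)*(u + 2*v)^2 has shape L^2 M (L != M), so D-series; mu = 5 gives D_5.

5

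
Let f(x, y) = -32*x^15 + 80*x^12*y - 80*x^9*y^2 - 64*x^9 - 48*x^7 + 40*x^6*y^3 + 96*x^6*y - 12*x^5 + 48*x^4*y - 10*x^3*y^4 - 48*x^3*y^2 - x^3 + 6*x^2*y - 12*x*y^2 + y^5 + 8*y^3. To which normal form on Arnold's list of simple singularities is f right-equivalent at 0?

E_8

The Hessian of f at 0 has rank 0. Corank 2; j^3 = -(x - 2*y)^3 is a perfect cube, so E-series; the 5-jet and mu = 8 give E_8.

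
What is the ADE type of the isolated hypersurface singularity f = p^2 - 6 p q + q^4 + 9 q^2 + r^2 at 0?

A3

The Hessian of f at 0 has rank 2. Corank 1: A-series; mu = 3 gives A_3.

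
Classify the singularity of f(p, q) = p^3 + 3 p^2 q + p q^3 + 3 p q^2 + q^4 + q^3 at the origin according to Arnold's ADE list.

The Hessian of f at 0 has rank 0. Corank 2; j^3 = (p + q)^3 is a perfect cube, so E-series; the 4-jet and mu = 7 give E_7.

E_{7}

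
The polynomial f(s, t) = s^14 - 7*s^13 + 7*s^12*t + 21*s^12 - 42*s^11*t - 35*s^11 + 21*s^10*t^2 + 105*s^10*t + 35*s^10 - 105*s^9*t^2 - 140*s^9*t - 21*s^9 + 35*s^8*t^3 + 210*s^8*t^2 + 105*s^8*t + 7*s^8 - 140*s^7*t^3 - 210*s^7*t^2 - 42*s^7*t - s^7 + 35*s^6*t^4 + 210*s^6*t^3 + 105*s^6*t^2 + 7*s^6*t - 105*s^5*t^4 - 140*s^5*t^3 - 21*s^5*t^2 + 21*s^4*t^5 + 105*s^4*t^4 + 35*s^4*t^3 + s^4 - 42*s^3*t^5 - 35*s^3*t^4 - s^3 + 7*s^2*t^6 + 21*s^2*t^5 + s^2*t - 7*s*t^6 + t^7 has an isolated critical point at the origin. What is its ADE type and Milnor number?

The Hessian of f at 0 has rank 0. Corank 2; j^3 = -s^2*(s - t) has shape L^2 M (L != M), so D-series; mu = 8 gives D_8.

Type D8, Milnor number mu = 8.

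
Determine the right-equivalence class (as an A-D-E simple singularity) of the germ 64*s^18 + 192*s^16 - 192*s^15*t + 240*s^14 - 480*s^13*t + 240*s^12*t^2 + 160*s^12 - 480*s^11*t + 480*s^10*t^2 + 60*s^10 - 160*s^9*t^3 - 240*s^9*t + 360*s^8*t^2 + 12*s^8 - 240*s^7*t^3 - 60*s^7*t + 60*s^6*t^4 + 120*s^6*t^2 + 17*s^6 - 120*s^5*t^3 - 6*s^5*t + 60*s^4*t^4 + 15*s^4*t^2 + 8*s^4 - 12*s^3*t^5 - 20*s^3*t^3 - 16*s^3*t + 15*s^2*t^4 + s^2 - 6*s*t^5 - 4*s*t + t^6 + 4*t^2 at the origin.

A5

The Hessian of f at 0 is [[2, -4], [-4, 8]] with rank 1, so corank 1. A Groebner basis of the Jacobian ideal J(f) in C{s,t} is {s*t^2 + s/16 - t/8, s/32 + t^3 - t/16, s^2 - 4*s*t + 4*t^2}; counting standard monomials gives mu = 5. Corank 1: A-series; mu = 5 gives A_5.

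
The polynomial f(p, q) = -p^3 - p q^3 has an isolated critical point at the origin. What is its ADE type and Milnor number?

Type E_7, Milnor number mu = 7.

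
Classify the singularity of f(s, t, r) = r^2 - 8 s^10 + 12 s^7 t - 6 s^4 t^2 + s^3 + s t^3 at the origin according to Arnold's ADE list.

The Hessian of f at 0 is [[0, 0, 0], [0, 0, 0], [0, 0, 2]] with rank 1, so corank 2. A Groebner basis of the Jacobian ideal J(f) in C{s,t,r} is {s^3, s*t^2, 3*s^2 + t^3, r}; counting standard monomials gives mu = 7. Corank 2; j^3 = s^3 is a perfect cube, so E-series; the 4-jet and mu = 7 give E_7.

E_{7}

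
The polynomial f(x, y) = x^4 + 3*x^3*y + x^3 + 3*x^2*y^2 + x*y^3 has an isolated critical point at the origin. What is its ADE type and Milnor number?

Type E_7, Milnor number mu = 7.

The Hessian of f at 0 has rank 0. Corank 2; j^3 = x^3 is a perfect cube, so E-series; the 4-jet and mu = 7 give E_7.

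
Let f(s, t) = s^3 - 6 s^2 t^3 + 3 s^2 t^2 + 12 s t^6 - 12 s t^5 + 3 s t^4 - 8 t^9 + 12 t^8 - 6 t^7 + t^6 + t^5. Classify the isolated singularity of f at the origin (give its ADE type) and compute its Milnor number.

Type E_{8}, Milnor number mu = 8.

The Hessian of f at 0 has rank 0. Corank 2; j^3 = s^3 is a perfect cube, so E-series; the 5-jet and mu = 8 give E_8.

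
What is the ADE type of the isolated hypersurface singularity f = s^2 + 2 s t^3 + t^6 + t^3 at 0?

The Hessian of f at 0 has rank 1. Corank 1: A-series; mu = 2 gives A_2.

A_{2}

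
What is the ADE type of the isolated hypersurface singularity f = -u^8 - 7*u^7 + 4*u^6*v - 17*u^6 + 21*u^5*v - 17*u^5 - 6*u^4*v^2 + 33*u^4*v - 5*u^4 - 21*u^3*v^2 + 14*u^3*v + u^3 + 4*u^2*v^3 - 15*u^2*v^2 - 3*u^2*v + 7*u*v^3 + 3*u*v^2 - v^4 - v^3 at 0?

E7

The Hessian of f at 0 has rank 0. Corank 2; j^3 = (u - v)^3 is a perfect cube, so E-series; the 4-jet and mu = 7 give E_7.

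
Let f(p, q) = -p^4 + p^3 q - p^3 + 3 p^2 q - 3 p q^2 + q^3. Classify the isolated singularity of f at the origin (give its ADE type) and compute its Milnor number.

The Hessian of f at 0 has rank 0. Corank 2; j^3 = -(p - q)^3 is a perfect cube, so E-series; the 4-jet and mu = 7 give E_7.

Type E7, Milnor number mu = 7.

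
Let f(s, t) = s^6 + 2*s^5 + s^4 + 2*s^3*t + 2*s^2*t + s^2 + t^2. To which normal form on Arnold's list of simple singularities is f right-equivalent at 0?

The Hessian of f at 0 has rank 2. Corank 0: nondegenerate Morse point, so A_1.

A_{1}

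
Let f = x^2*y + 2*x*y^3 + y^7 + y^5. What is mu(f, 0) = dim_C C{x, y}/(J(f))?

8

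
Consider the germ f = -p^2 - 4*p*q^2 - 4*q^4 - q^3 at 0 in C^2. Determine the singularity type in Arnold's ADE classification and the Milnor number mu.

Type A2, Milnor number mu = 2.

The Hessian of f at 0 has rank 1. Corank 1: A-series; mu = 2 gives A_2.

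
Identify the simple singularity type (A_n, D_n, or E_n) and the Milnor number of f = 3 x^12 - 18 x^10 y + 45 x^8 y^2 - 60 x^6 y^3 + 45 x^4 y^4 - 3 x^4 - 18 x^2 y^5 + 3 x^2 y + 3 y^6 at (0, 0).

Type D7, Milnor number mu = 7.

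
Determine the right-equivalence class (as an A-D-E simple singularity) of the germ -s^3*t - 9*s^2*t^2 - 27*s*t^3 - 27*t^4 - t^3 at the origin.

The Hessian of f at 0 has rank 0. Corank 2; j^3 = -t^3 is a perfect cube, so E-series; the 4-jet and mu = 7 give E_7.

E_{7}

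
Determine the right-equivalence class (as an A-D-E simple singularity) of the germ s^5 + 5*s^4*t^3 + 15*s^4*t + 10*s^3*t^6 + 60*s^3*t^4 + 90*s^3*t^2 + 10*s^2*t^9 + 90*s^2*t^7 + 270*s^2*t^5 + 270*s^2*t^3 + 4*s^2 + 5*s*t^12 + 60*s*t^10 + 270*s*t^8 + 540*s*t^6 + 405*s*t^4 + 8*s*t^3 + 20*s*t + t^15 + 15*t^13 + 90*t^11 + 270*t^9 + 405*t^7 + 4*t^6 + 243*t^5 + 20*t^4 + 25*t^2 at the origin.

A4

The Hessian of f at 0 is [[8, 20], [20, 50]] with rank 1, so corank 1. A Groebner basis of the Jacobian ideal J(f) in C{s,t} is {s + t^3 + 5*t/2, s^2 - 25*t^2/4, s*t + 5*t^2/2}; counting standard monomials gives mu = 4. Corank 1: A-series; mu = 4 gives A_4.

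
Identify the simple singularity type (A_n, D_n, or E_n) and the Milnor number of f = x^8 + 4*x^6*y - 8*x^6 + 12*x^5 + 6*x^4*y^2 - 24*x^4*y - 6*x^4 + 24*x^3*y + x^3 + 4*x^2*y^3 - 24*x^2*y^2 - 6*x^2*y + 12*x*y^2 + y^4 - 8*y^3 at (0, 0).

Type E_6, Milnor number mu = 6.

The Hessian of f at 0 has rank 0. Corank 2; j^3 = (x - 2*y)^3 is a perfect cube, so E-series; the 4-jet and mu = 6 give E_6.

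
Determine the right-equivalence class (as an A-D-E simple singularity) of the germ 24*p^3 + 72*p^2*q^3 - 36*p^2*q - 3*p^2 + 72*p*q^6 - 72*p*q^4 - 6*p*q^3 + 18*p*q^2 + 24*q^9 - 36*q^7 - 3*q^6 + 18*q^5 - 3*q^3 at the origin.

A2

The Hessian of f at 0 is [[-6, 0], [0, 0]] with rank 1, so corank 1. A Groebner basis of the Jacobian ideal J(f) in C{p,q} is {q^2, p}; counting standard monomials gives mu = 2. Corank 1: A-series; mu = 2 gives A_2.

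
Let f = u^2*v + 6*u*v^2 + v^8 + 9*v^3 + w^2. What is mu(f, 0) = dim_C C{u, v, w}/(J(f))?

9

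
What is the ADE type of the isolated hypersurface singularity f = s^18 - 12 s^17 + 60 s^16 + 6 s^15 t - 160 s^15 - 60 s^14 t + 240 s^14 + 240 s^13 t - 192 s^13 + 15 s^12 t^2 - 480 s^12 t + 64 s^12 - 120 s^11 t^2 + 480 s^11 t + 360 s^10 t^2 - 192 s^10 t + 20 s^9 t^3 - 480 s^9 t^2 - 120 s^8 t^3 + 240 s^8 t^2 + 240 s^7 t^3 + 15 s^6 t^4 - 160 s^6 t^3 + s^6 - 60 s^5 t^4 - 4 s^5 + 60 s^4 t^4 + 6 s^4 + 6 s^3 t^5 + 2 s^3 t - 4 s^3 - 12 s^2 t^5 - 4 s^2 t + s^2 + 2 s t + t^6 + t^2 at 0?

A_5

The Hessian of f at 0 is [[2, 2], [2, 2]] with rank 1, so corank 1. A Groebner basis of the Jacobian ideal J(f) in C{s,t} is {s*t^2 + 16*s*t/11 + 3*s/11 + 10*t^2/11 + 3*t/11, -30*s*t/11 - 7*s/11 + t^3 - 16*t^2/11 - 7*t/11, s^2 - 6*s*t/11 - 8*s/11 - t^2/11 - 8*t/11}; counting standard monomials gives mu = 5. Corank 1: A-series; mu = 5 gives A_5.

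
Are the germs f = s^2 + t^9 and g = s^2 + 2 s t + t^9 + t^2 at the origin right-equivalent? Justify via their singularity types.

Yes.

The Hessian of f at 0 is [[2, 0], [0, 0]] with rank 1, so corank 1. A Groebner basis of the Jacobian ideal J(f) in C{s,t} is {t^8, s}; counting standard monomials gives mu = 8. Corank 1: A-series; mu = 8 gives A_8. The Hessian of g at 0 is [[2, 2], [2, 2]] with rank 1, so corank 1. A Groebner basis of the Jacobian ideal J(g) in C{s,t} is {t^8, s + t}; counting standard monomials gives mu = 8. Corank 1: A-series; mu = 8 gives A_8. Both have type A_8, hence right-equivalent.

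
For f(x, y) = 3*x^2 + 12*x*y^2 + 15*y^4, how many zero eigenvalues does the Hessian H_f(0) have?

1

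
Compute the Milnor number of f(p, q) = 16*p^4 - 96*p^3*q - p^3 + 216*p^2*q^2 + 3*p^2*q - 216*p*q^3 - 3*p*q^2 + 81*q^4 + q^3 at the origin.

6

The Hessian of f at 0 is [[0, 0], [0, 0]] with rank 0, so corank 2. A Groebner basis of the Jacobian ideal J(f) in C{p,q} is {q^4, p*q^2 - 7*q^3/6, p^2 - 2*p*q + q^2}; counting standard monomials gives mu = 6. Corank 2; j^3 = -(p - q)^3 is a perfect cube, so E-series; the 4-jet and mu = 6 give E_6.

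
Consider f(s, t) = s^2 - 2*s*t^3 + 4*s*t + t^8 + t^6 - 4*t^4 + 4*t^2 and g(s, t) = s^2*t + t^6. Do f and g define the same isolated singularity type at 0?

The Hessian of f at 0 is [[2, 4], [4, 8]] with rank 1, so corank 1. A Groebner basis of the Jacobian ideal J(f) in C{s,t} is {s^3 - 12*s*t^2 - 16*s - 32*t, s^2*t + 4*s*t^2 + 4*s + 8*t, -s + t^3 - 2*t}; counting standard monomials gives mu = 7. Corank 1: A-series; mu = 7 gives A_7. The Hessian of g at 0 is [[0, 0], [0, 0]] with rank 0, so corank 2. A Groebner basis of the Jacobian ideal J(g) in C{s,t} is {s^2/6 + t^5, s^3, s*t}; counting standard monomials gives mu = 7. Corank 2; j^3 = s^2*t has shape L^2 M (L != M), so D-series; mu = 7 gives D_7. f is A_7 but g is D_7, hence not right-equivalent.

No.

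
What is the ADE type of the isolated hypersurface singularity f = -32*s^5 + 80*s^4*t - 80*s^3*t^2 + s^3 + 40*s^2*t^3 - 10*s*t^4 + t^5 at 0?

The Hessian of f at 0 has rank 0. Corank 2; j^3 = s^3 is a perfect cube, so E-series; the 5-jet and mu = 8 give E_8.

E_{8}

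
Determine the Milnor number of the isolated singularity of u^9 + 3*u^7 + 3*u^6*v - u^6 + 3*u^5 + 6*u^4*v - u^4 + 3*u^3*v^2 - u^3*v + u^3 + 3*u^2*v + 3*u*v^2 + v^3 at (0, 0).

The Hessian of f at 0 has rank 0. Corank 2; j^3 = (u + v)^3 is a perfect cube, so E-series; the 4-jet and mu = 7 give E_7.

7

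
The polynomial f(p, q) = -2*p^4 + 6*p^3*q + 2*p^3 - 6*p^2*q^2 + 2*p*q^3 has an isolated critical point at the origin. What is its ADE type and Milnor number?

Type E_7, Milnor number mu = 7.

The Hessian of f at 0 is [[0, 0], [0, 0]] with rank 0, so corank 2. A Groebner basis of the Jacobian ideal J(f) in C{p,q} is {3*p^2 + q^4 + q^3, p^3, p^2*q - p^2 - q^3/3, -2*p^2 + p*q^2 - 2*q^3/3}; counting standard monomials gives mu = 7. Corank 2; j^3 = 2*p^3 is a perfect cube, so E-series; the 4-jet and mu = 7 give E_7.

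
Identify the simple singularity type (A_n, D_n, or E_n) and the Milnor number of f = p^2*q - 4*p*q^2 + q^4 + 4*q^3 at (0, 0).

Type D_5, Milnor number mu = 5.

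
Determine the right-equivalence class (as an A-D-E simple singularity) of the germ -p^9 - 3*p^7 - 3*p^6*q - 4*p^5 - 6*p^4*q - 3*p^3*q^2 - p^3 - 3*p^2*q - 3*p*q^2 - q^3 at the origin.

The Hessian of f at 0 has rank 0. Corank 2; j^3 = -(p + q)^3 is a perfect cube, so E-series; the 5-jet and mu = 8 give E_8.

E8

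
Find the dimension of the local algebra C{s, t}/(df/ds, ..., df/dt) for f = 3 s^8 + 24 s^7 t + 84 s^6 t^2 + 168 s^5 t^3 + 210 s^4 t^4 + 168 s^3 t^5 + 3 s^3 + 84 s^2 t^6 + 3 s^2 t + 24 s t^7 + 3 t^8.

9

The Hessian of f at 0 has rank 0. Corank 2; j^3 = 3*s^2*(s + t) has shape L^2 M (L != M), so D-series; mu = 9 gives D_9.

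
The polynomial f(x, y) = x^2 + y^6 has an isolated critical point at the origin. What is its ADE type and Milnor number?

Type A5, Milnor number mu = 5.

The Hessian of f at 0 is [[2, 0], [0, 0]] with rank 1, so corank 1. A Groebner basis of the Jacobian ideal J(f) in C{x,y} is {y^5, x}; counting standard monomials gives mu = 5. Corank 1: A-series; mu = 5 gives A_5.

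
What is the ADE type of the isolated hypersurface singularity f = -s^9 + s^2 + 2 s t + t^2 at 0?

A_{8}

The Hessian of f at 0 is [[2, 2], [2, 2]] with rank 1, so corank 1. A Groebner basis of the Jacobian ideal J(f) in C{s,t} is {t^8, s + t}; counting standard monomials gives mu = 8. Corank 1: A-series; mu = 8 gives A_8.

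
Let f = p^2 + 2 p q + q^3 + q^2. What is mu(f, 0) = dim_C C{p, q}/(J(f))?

The Hessian of f at 0 is [[2, 2], [2, 2]] with rank 1, so corank 1. A Groebner basis of the Jacobian ideal J(f) in C{p,q} is {q^2, p + q}; counting standard monomials gives mu = 2. Corank 1: A-series; mu = 2 gives A_2.

2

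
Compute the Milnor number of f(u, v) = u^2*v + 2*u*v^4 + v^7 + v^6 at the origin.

The Hessian of f at 0 is [[0, 0], [0, 0]] with rank 0, so corank 2. A Groebner basis of the Jacobian ideal J(f) in C{u,v} is {u*v + v^4, u^3, u^2*v, -u^2/6 + u*v^2}; counting standard monomials gives mu = 7. Corank 2; j^3 = u^2*v has shape L^2 M (L != M), so D-series; mu = 7 gives D_7.

7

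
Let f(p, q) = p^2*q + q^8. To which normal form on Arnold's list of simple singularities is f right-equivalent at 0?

D9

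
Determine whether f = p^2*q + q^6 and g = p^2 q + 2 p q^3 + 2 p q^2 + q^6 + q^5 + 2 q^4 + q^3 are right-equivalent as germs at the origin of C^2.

The Hessian of f at 0 has rank 0. Corank 2; j^3 = p^2*q has shape L^2 M (L != M), so D-series; mu = 7 gives D_7. The Hessian of g at 0 has rank 0. Corank 2; j^3 = q*(p + q)^2 has shape L^2 M (L != M), so D-series; mu = 7 gives D_7. Both have type D_7, hence right-equivalent.

Yes.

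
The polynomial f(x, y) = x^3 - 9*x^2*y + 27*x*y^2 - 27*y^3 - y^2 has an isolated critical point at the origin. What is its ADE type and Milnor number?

The Hessian of f at 0 has rank 1. Corank 1: A-series; mu = 2 gives A_2.

Type A_{2}, Milnor number mu = 2.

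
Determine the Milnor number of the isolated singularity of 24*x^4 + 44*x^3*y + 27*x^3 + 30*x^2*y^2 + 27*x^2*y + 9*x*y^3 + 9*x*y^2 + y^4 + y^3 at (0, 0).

7

The Hessian of f at 0 is [[0, 0], [0, 0]] with rank 0, so corank 2. A Groebner basis of the Jacobian ideal J(f) in C{x,y} is {19683*x^2/4 + 6561*x*y/2 + y^4 + 27*y^3/4 + 2187*y^2/4, x^3 + 135*x^2/4 + 45*x*y/2 + y^3/12 + 15*y^2/4, x^2*y - 243*x^2/4 - 81*x*y/2 - 7*y^3/36 - 27*y^2/4, 81*x^2 + x*y^2 + 54*x*y + 4*y^3/9 + 9*y^2}; counting standard monomials gives mu = 7. Corank 2; j^3 = (3*x + y)^3 is a perfect cube, so E-series; the 4-jet and mu = 7 give E_7.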